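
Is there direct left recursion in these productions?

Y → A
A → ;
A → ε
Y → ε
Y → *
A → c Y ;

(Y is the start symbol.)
No direct left recursion

Direct left recursion occurs when N → N α for some non-terminal N (the right-hand side begins with the left-hand side itself).

Y → A: starts with A
A → ;: starts with ';'
A → ε: starts with ε
Y → ε: starts with ε
Y → *: starts with '*'
A → c Y ;: starts with c

No direct left recursion found.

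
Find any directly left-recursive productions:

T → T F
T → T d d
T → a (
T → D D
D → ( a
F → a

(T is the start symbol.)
Yes, T is left-recursive

Direct left recursion occurs when N → N α for some non-terminal N (the right-hand side begins with the left-hand side itself).

T → T F: LEFT RECURSIVE (starts with T)
T → T d d: LEFT RECURSIVE (starts with T)
T → a (: starts with a
T → D D: starts with D
D → ( a: starts with '('
F → a: starts with a

The grammar has direct left recursion on: T.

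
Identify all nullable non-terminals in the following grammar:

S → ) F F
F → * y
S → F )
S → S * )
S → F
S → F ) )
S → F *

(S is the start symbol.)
None

A non-terminal is nullable if it can derive ε (the empty string): either it has an ε-production, or it has a production whose right-hand side consists entirely of nullable non-terminals.

There are no ε-productions, so no non-terminal can derive ε.
No non-terminals are nullable.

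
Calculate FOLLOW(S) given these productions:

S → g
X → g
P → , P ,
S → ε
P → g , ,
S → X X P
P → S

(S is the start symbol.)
S is the start symbol, so $ ∈ FOLLOW(S).
In P → S: S is at the end, add FOLLOW(P)

The FOLLOW sets referred to above (computed the same way, to a fixed point):
  FOLLOW(P) = { $, ',' }

Taking the union: FOLLOW(S) = { $, ',' }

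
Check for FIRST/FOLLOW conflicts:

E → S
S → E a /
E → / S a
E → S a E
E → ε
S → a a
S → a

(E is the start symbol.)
Yes. E → S with FOLLOW(E) on { 'a' }; E → S a E with FOLLOW(E) on { 'a' }

Nullable non-terminals: E.
FIRST sets used below: FIRST(S) = { '/', 'a' }

E: nullable alternative(s) E → ε; FOLLOW(E) = { $, 'a' }
  E → S: FIRST \ {ε} = { '/', 'a' } — overlaps FOLLOW(E) on { 'a' }: CONFLICT
  E → / S a: FIRST \ {ε} = { '/' } — disjoint from FOLLOW(E)
  E → S a E: FIRST \ {ε} = { '/', 'a' } — overlaps FOLLOW(E) on { 'a' }: CONFLICT
  E → ε: FIRST \ {ε} = { } — this is the only nullable alternative, skip

S has no nullable alternative, so no FIRST/FOLLOW check is needed there.

So the grammar has 2 FIRST/FOLLOW conflicts (marked CONFLICT above).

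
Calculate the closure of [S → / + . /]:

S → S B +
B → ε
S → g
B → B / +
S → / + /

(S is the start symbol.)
To compute CLOSURE, for each item [A → α.Bβ] where B is a non-terminal, add [B → .γ] for all productions B → γ; repeat for the newly added items until nothing changes.

Start with: [S → / + . /]
The dot precedes the terminal '/', so nothing is added.

CLOSURE = { [S → / + . /] }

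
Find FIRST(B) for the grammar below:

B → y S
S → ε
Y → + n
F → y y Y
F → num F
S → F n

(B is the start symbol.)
{ 'y' }

From B → y S:
  - y is a terminal: add 'y' and stop

Collecting: FIRST(B) = { 'y' }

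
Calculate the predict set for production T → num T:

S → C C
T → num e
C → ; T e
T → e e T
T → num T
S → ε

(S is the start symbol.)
{ 'num' }

PREDICT(T → num T) = (FIRST(RHS) \ {ε}) ∪ (FOLLOW(T) if ε ∈ FIRST(RHS), i.e. RHS ⇒* ε)
FIRST(num T) = { 'num' }
ε ∉ FIRST(num T), so FOLLOW(T) is not added.
PREDICT(T → num T) = { 'num' }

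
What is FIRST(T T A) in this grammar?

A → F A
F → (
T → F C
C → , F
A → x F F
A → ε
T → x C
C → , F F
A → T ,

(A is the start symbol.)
{ '(', 'x' }

FIRST sets of the non-terminals involved (from the grammar, by fixed-point iteration):
  FIRST(T) = { '(', 'x' }

To compute FIRST(T T A), process the symbols left to right:
Symbol T is a non-terminal. Add FIRST(T) \ {ε} = { '(', 'x' }
T is not nullable (ε ∉ FIRST(T)), so stop here.
FIRST(T T A) = { '(', 'x' }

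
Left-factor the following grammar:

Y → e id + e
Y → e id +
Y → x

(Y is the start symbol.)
Y → e id + Y'
Y' → e
Y' → ε
Y → x

Left-factoring transforms A → αβ₁ | αβ₂ into A → αA' and A' → β₁ | β₂
(α is the longest common prefix among the alternatives). Repeat until
no nonterminal has two alternatives with a common prefix.

Round 1: Y has alternatives sharing prefix 'e id +'. Introduce Y': Y → e id + Y'
  Add: Y' → e
  Add: Y' → ε

No remaining common prefixes — done.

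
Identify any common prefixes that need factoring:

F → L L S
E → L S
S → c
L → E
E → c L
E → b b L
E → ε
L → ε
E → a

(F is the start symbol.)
Left-factoring is needed when two productions for the same non-terminal
share a common prefix on the right-hand side.

Productions for E:
  E → L S
  E → c L
  E → b b L
  E → ε
  E → a
Productions for L:
  L → E
  L → ε

No common prefixes found.

Answer: No, left-factoring is not needed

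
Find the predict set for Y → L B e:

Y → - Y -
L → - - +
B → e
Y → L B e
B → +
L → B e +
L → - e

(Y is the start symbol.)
{ '+', '-', 'e' }

PREDICT(Y → L B e) = (FIRST(RHS) \ {ε}) ∪ (FOLLOW(Y) if ε ∈ FIRST(RHS), i.e. RHS ⇒* ε)
FIRST(L) = { '+', '-', 'e' }
FIRST(L B e) = { '+', '-', 'e' }
ε ∉ FIRST(L B e), so FOLLOW(Y) is not added.
PREDICT(Y → L B e) = { '+', '-', 'e' }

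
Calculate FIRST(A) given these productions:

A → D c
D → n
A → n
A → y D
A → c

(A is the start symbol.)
{ 'c', 'n', 'y' }

FIRST sets of the other non-terminals involved (by the same procedure, iterated to a fixed point):
  FIRST(D) = { 'n' }

From A → D c:
  - D is a non-terminal: add FIRST(D) \ {ε} = { 'n' }
    D is not nullable, so stop
From A → n:
  - n is a terminal: add 'n' and stop
From A → y D:
  - y is a terminal: add 'y' and stop
From A → c:
  - c is a terminal: add 'c' and stop

Collecting: FIRST(A) = { 'c', 'n', 'y' }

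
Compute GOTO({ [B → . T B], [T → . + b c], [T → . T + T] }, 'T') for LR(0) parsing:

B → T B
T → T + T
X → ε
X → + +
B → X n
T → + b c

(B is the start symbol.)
GOTO(I, 'T') = CLOSURE({ [A → αX.β] : [A → α.Xβ] ∈ I, X = 'T' })

Items with dot before 'T', with the dot advanced:
  [B → . T B] → [B → T . B]
  [T → . T + T] → [T → T . + T]
Closure of the advanced items:
  [B → T . B] has the dot before B: add [B → . T B], [B → . X n]
  [B → . T B] has the dot before T: add [T → . T + T], [T → . + b c]
  [B → . X n] has the dot before X: add [X → .], [X → . + +]

GOTO = { [B → . T B], [B → . X n], [B → T . B], [T → . + b c], [T → . T + T], [T → T . + T], [X → . + +], [X → .] }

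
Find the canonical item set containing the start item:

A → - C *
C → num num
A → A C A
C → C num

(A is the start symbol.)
First, augment the grammar with A' → A
I₀ = CLOSURE({ [A' → . A] }):
  [A' → . A] has the dot before A: add [A → . - C *], [A → . A C A]
No further items can be added.

I₀ = { [A → . - C *], [A → . A C A], [A' → . A] }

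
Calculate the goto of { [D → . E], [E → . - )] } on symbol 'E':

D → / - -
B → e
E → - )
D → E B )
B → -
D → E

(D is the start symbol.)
GOTO(I, 'E') = CLOSURE({ [A → αX.β] : [A → α.Xβ] ∈ I, X = 'E' })

Items with dot before 'E', with the dot advanced:
  [D → . E] → [D → E .]
Closure adds nothing (no advanced item has the dot before a non-terminal).

GOTO = { [D → E .] }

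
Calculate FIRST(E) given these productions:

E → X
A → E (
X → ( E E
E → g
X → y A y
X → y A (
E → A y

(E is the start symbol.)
FIRST sets of the other non-terminals involved (by the same procedure, iterated to a fixed point):
  FIRST(X) = { '(', 'y' }
  FIRST(A) = { '(', 'g', 'y' }

From E → X:
  - X is a non-terminal: add FIRST(X) \ {ε} = { '(', 'y' }
    X is not nullable, so stop
From E → g:
  - g is a terminal: add 'g' and stop
From E → A y:
  - A is a non-terminal: add FIRST(A) \ {ε} = { '(', 'g', 'y' }
    A is not nullable, so stop

Collecting: FIRST(E) = { '(', 'g', 'y' }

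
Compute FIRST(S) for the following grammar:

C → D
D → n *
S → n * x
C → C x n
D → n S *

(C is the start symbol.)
{ 'n' }

To compute FIRST(S), examine every production with S on the left-hand side, reading each right-hand side left to right until a non-nullable symbol is reached.

From S → n * x:
  - n is a terminal: add 'n' and stop

Collecting: FIRST(S) = { 'n' }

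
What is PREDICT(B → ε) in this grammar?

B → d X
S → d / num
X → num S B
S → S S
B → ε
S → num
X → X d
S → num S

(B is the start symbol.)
{ $, 'd' }

PREDICT(B → ε) = (FIRST(RHS) \ {ε}) ∪ (FOLLOW(B) if ε ∈ FIRST(RHS), i.e. RHS ⇒* ε)
The right-hand side is ε (FIRST(ε) = { ε }), so the predict set is FOLLOW(B) = { $, 'd' }
PREDICT(B → ε) = { $, 'd' }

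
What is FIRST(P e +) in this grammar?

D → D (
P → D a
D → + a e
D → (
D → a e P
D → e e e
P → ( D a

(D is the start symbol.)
{ '(', '+', 'a', 'e' }

FIRST sets of the non-terminals involved (from the grammar, by fixed-point iteration):
  FIRST(P) = { '(', '+', 'a', 'e' }

To compute FIRST(P e +), process the symbols left to right:
Symbol P is a non-terminal. Add FIRST(P) \ {ε} = { '(', '+', 'a', 'e' }
P is not nullable (ε ∉ FIRST(P)), so stop here.
FIRST(P e +) = { '(', '+', 'a', 'e' }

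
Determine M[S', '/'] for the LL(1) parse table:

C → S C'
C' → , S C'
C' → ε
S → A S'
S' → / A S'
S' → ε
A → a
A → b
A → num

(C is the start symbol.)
To find M[S', '/'], we find productions for S' where '/' is in the predict set (PREDICT(N → α) = (FIRST(α) \ {ε}) ∪ (FOLLOW(N) if α ⇒* ε)).

Relevant sets:
  FOLLOW(S') = { $, ',' }

S' → / A S': PREDICT = { '/' }
  '/' is in predict set, so this production goes in M[S', '/']
S' → ε: PREDICT = { $, ',' }

M[S', '/'] = S' → / A S'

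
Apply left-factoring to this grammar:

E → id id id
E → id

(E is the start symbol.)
Left-factoring transforms A → αβ₁ | αβ₂ into A → αA' and A' → β₁ | β₂
(α is the longest common prefix among the alternatives). Repeat until
no nonterminal has two alternatives with a common prefix.

Round 1: E has alternatives sharing prefix 'id'. Introduce E': E → id E'
  Add: E' → id id
  Add: E' → ε

No remaining common prefixes — done.

Resulting grammar:
E → id E'
E' → id id
E' → ε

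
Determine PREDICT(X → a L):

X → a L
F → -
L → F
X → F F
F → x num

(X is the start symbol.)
{ 'a' }

PREDICT(X → a L) = (FIRST(RHS) \ {ε}) ∪ (FOLLOW(X) if ε ∈ FIRST(RHS), i.e. RHS ⇒* ε)
FIRST(a L) = { 'a' }
ε ∉ FIRST(a L), so FOLLOW(X) is not added.
PREDICT(X → a L) = { 'a' }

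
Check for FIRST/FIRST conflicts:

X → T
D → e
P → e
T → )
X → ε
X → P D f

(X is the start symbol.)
No FIRST/FIRST conflicts.

FIRST sets of the non-terminals at (or reachable through a nullable prefix from) the front of some alternative:
  FIRST(T) = { ')' }
  FIRST(P) = { 'e' }

Productions for X:
  X → T: FIRST = { ')' }
  X → ε: FIRST = { ε }
  X → P D f: FIRST = { 'e' }
D, P, T have only one production, so no FIRST/FIRST conflict is possible there.

All alternatives of each non-terminal have pairwise disjoint FIRST sets.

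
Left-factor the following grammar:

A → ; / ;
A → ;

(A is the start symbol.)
Left-factoring transforms A → αβ₁ | αβ₂ into A → αA' and A' → β₁ | β₂
(α is the longest common prefix among the alternatives). Repeat until
no nonterminal has two alternatives with a common prefix.

Round 1: A has alternatives sharing prefix ';'. Introduce A': A → ; A'
  Add: A' → / ;
  Add: A' → ε

No remaining common prefixes — done.

Resulting grammar:
A → ; A'
A' → / ;
A' → ε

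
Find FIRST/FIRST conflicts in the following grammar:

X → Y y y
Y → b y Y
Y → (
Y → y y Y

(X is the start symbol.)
A FIRST/FIRST conflict occurs when two productions N → α and N → β for the same non-terminal have FIRST(α) ∩ FIRST(β) ≠ ∅ (with ε ∈ FIRST of a nullable right-hand side, so two nullable alternatives also conflict).

Productions for Y:
  Y → b y Y: FIRST = { 'b' }
  Y → (: FIRST = { '(' }
  Y → y y Y: FIRST = { 'y' }
X has only one production, so no FIRST/FIRST conflict is possible there.

All alternatives of each non-terminal have pairwise disjoint FIRST sets.

Answer: No FIRST/FIRST conflicts.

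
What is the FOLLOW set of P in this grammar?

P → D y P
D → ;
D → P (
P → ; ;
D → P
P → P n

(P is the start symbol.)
To compute FOLLOW(P), find every occurrence of P on a right-hand side N → α P β: add FIRST(β) \ {ε}, and if β is empty or nullable also add FOLLOW(N). Iterate to a fixed point.

P is the start symbol, so $ ∈ FOLLOW(P).
In P → D y P: P is at the end; this adds FOLLOW(P) to itself — nothing new
In D → P (: P is followed by '(', add FIRST('(') \ {ε} = { '(' }
In D → P: P is at the end, add FOLLOW(D)
In P → P n: P is followed by n, add FIRST(n) \ {ε} = { 'n' }

The FOLLOW sets referred to above (computed the same way, to a fixed point):
  FOLLOW(D) = { 'y' }

Taking the union: FOLLOW(P) = { $, '(', 'n', 'y' }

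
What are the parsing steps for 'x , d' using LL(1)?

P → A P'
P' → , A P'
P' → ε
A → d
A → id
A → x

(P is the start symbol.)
Stack is shown with the top on the left.

Stack     Input    Action
-------------------------
P $       x , d $  output P → A P'
A P' $    x , d $  output A → x
x P' $    x , d $  match 'x'
P' $      , d $    output P' → , A P'
, A P' $  , d $    match ','
A P' $    d $      output A → d
d P' $    d $      match 'd'
P' $      $        output P' → ε
$         $        accept

The string is accepted.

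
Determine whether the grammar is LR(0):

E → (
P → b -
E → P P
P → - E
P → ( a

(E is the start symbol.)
Augment with E' → E and build the canonical LR(0) collection (I0 = CLOSURE({[E' → . E]}), then GOTO on every symbol after a dot until no new states appear). It has 11 states:
  I0: { [E → . (], [E → . P P], [E' → . E], [P → . ( a], [P → . - E], [P → . b -] }  — shift
  I1: { [E → ( .], [P → ( . a] }  — shift, reduce
  I2: { [E → . (], [E → . P P], [P → - . E], [P → . ( a], [P → . - E], [P → . b -] }  — shift
  I3: { [E' → E .] }  — accept
  I4: { [E → P . P], [P → . ( a], [P → . - E], [P → . b -] }  — shift
  I5: { [P → b . -] }  — shift
  I6: { [P → b - .] }  — reduce
  I7: { [P → ( . a] }  — shift
  I8: { [E → P P .] }  — reduce
  I9: { [P → ( a .] }  — reduce
  I10: { [P → - E .] }  — reduce

Conflict in state I1:
  Shift-reduce conflict between [E → ( .] and [P → ( . a]
So the grammar is NOT LR(0).

Answer: No. Shift-reduce conflict between [E → ( .] and [P → ( . a]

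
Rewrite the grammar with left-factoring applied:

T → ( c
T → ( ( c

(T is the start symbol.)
T → ( T'
T' → c
T' → ( c

Left-factoring transforms A → αβ₁ | αβ₂ into A → αA' and A' → β₁ | β₂
(α is the longest common prefix among the alternatives). Repeat until
no nonterminal has two alternatives with a common prefix.

Round 1: T has alternatives sharing prefix '('. Introduce T': T → ( T'
  Add: T' → c
  Add: T' → ( c

No remaining common prefixes — done.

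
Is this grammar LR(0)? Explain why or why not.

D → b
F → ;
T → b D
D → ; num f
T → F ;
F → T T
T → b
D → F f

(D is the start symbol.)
A grammar is LR(0) if no state in the canonical LR(0) collection has:
  - both a shift item (dot before a terminal) and a complete item (shift-reduce conflict), or
  - two or more complete items (reduce-reduce conflict; the accept item [D' → D .] counts as a complete item here).

Augment with D' → D and build the canonical LR(0) collection (I0 = CLOSURE({[D' → . D]}), then GOTO on every symbol after a dot until no new states appear). It has 15 states:
  I0: { [D → . ; num f], [D → . F f], [D → . b], [D' → . D], [F → . ;], [F → . T T], [T → . F ;], [T → . b D], [T → . b] }  — shift
  I1: { [D → ; . num f], [F → ; .] }  — shift, reduce
  I2: { [D' → D .] }  — accept
  I3: { [D → F . f], [T → F . ;] }  — shift
  I4: { [F → . ;], [F → . T T], [F → T . T], [T → . F ;], [T → . b D], [T → . b] }  — shift
  I5: { [D → . ; num f], [D → . F f], [D → . b], [D → b .], [F → . ;], [F → . T T], [T → . F ;], [T → . b D], [T → . b], [T → b . D], [T → b .] }  — shift, 2 reduces
  I6: { [T → b D .] }  — reduce
  I7: { [F → ; .] }  — reduce
  I8: { [T → F . ;] }  — shift
  I9: { [F → . ;], [F → . T T], [F → T . T], [F → T T .], [T → . F ;], [T → . b D], [T → . b] }  — shift, reduce
  I10: { [D → . ; num f], [D → . F f], [D → . b], [F → . ;], [F → . T T], [T → . F ;], [T → . b D], [T → . b], [T → b . D], [T → b .] }  — shift, reduce
  I11: { [T → F ; .] }  — reduce
  I12: { [D → F f .] }  — reduce
  I13: { [D → ; num . f] }  — shift
  I14: { [D → ; num f .] }  — reduce

Conflict in state I1:
  Shift-reduce conflict between [F → ; .] and [D → ; . num f]
So the grammar is NOT LR(0).

Answer: No. Shift-reduce conflict between [F → ; .] and [D → ; . num f]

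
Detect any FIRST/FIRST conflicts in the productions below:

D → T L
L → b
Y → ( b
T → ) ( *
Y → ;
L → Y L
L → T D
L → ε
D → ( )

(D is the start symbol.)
A FIRST/FIRST conflict occurs when two productions N → α and N → β for the same non-terminal have FIRST(α) ∩ FIRST(β) ≠ ∅ (with ε ∈ FIRST of a nullable right-hand side, so two nullable alternatives also conflict).

FIRST sets of the non-terminals at (or reachable through a nullable prefix from) the front of some alternative:
  FIRST(T) = { ')' }
  FIRST(Y) = { '(', ';' }

Productions for D:
  D → T L: FIRST = { ')' }
  D → ( ): FIRST = { '(' }
Productions for L:
  L → b: FIRST = { 'b' }
  L → Y L: FIRST = { '(', ';' }
  L → T D: FIRST = { ')' }
  L → ε: FIRST = { ε }
Productions for Y:
  Y → ( b: FIRST = { '(' }
  Y → ;: FIRST = { ';' }
T has only one production, so no FIRST/FIRST conflict is possible there.

All alternatives of each non-terminal have pairwise disjoint FIRST sets.

Answer: No FIRST/FIRST conflicts.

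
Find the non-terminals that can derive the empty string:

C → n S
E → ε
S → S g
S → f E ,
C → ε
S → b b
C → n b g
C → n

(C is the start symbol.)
A non-terminal is nullable if it can derive ε (the empty string): either it has an ε-production, or it has a production whose right-hand side consists entirely of nullable non-terminals.

ε-productions: E → ε, C → ε
So E, C are immediately nullable.
No further non-terminal can be added: every production for the remaining non-terminals contains a terminal or a non-nullable non-terminal.
Nullable = { 'C', 'E' }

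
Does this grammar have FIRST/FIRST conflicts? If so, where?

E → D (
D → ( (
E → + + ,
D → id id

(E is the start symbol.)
A FIRST/FIRST conflict occurs when two productions N → α and N → β for the same non-terminal have FIRST(α) ∩ FIRST(β) ≠ ∅ (with ε ∈ FIRST of a nullable right-hand side, so two nullable alternatives also conflict).

FIRST sets of the non-terminals at (or reachable through a nullable prefix from) the front of some alternative:
  FIRST(D) = { '(', 'id' }

Productions for E:
  E → D (: FIRST = { '(', 'id' }
  E → + + ,: FIRST = { '+' }
Productions for D:
  D → ( (: FIRST = { '(' }
  D → id id: FIRST = { 'id' }

All alternatives of each non-terminal have pairwise disjoint FIRST sets.

Answer: No FIRST/FIRST conflicts.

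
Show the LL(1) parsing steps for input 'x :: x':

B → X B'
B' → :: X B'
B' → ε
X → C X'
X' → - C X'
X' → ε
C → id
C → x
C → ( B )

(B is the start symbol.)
LL(1) parsing maintains a stack (initially the start symbol over $) and the input. At each step: if the stack top is a terminal, match it against the current input token; if it is a non-terminal N, replace it with the RHS of M[N, lookahead] (the unique production whose predict set contains the lookahead).

Stack is shown with the top on the left.

Stack      Input     Action
---------------------------
B $        x :: x $  output B → X B'
X B' $     x :: x $  output X → C X'
C X' B' $  x :: x $  output C → x
x X' B' $  x :: x $  match 'x'
X' B' $    :: x $    output X' → ε
B' $       :: x $    output B' → :: X B'
:: X B' $  :: x $    match '::'
X B' $     x $       output X → C X'
C X' B' $  x $       output C → x
x X' B' $  x $       match 'x'
X' B' $    $         output X' → ε
B' $       $         output B' → ε
$          $         accept

The string is accepted.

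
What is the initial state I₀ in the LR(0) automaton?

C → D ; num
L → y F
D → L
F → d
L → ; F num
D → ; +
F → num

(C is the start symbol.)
{ [C → . D ; num], [C' → . C], [D → . ; +], [D → . L], [L → . ; F num], [L → . y F] }

First, augment the grammar with C' → C
I₀ = CLOSURE({ [C' → . C] }):
  [C' → . C] has the dot before C: add [C → . D ; num]
  [C → . D ; num] has the dot before D: add [D → . L], [D → . ; +]
  [D → . L] has the dot before L: add [L → . y F], [L → . ; F num]
No further items can be added.

I₀ = { [C → . D ; num], [C' → . C], [D → . ; +], [D → . L], [L → . ; F num], [L → . y F] }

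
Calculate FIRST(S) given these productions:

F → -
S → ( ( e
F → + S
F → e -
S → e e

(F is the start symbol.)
{ '(', 'e' }

To compute FIRST(S), examine every production with S on the left-hand side, reading each right-hand side left to right until a non-nullable symbol is reached.

From S → ( ( e:
  - '(' is a terminal: add '(' and stop
From S → e e:
  - e is a terminal: add 'e' and stop

Collecting: FIRST(S) = { '(', 'e' }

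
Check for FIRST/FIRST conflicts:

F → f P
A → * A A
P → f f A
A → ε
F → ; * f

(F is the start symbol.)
No FIRST/FIRST conflicts.

A FIRST/FIRST conflict occurs when two productions N → α and N → β for the same non-terminal have FIRST(α) ∩ FIRST(β) ≠ ∅ (with ε ∈ FIRST of a nullable right-hand side, so two nullable alternatives also conflict).

Productions for F:
  F → f P: FIRST = { 'f' }
  F → ; * f: FIRST = { ';' }
Productions for A:
  A → * A A: FIRST = { '*' }
  A → ε: FIRST = { ε }
P has only one production, so no FIRST/FIRST conflict is possible there.

All alternatives of each non-terminal have pairwise disjoint FIRST sets.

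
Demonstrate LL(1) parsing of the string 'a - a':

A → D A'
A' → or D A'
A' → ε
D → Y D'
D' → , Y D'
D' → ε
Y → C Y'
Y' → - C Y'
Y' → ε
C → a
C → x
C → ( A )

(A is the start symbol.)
LL(1) parsing maintains a stack (initially the start symbol over $) and the input. At each step: if the stack top is a terminal, match it against the current input token; if it is a non-terminal N, replace it with the RHS of M[N, lookahead] (the unique production whose predict set contains the lookahead).

Stack is shown with the top on the left.

Stack           Input    Action
-------------------------------
A $             a - a $  output A → D A'
D A' $          a - a $  output D → Y D'
Y D' A' $       a - a $  output Y → C Y'
C Y' D' A' $    a - a $  output C → a
a Y' D' A' $    a - a $  match 'a'
Y' D' A' $      - a $    output Y' → - C Y'
- C Y' D' A' $  - a $    match '-'
C Y' D' A' $    a $      output C → a
a Y' D' A' $    a $      match 'a'
Y' D' A' $      $        output Y' → ε
D' A' $         $        output D' → ε
A' $            $        output A' → ε
$               $        accept

The string is accepted.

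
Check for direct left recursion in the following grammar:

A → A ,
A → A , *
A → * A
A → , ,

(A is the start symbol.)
Yes, A is left-recursive

Direct left recursion occurs when N → N α for some non-terminal N (the right-hand side begins with the left-hand side itself).

A → A ,: LEFT RECURSIVE (starts with A)
A → A , *: LEFT RECURSIVE (starts with A)
A → * A: starts with '*'
A → , ,: starts with ','

The grammar has direct left recursion on: A.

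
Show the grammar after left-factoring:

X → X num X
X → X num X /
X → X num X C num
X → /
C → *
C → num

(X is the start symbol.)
X → X num X X'
X' → ε
X' → /
X' → C num
X → /
C → *
C → num

Left-factoring transforms A → αβ₁ | αβ₂ into A → αA' and A' → β₁ | β₂
(α is the longest common prefix among the alternatives). Repeat until
no nonterminal has two alternatives with a common prefix.

Round 1: X has alternatives sharing prefix 'X num X'. Introduce X': X → X num X X'
  Add: X' → ε
  Add: X' → /
  Add: X' → C num

No remaining common prefixes — done.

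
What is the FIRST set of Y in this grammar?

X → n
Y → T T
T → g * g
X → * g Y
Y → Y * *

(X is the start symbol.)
FIRST sets of the other non-terminals involved (by the same procedure, iterated to a fixed point):
  FIRST(T) = { 'g' }

From Y → T T:
  - T is a non-terminal: add FIRST(T) \ {ε} = { 'g' }
    T is not nullable, so stop
From Y → Y * *:
  - Y is the symbol being defined: contributes nothing new
    Y is not nullable, so stop

Collecting: FIRST(Y) = { 'g' }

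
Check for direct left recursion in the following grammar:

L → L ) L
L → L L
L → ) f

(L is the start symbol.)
L → L ) L: LEFT RECURSIVE (starts with L)
L → L L: LEFT RECURSIVE (starts with L)
L → ) f: starts with ')'

The grammar has direct left recursion on: L.

Answer: Yes, L is left-recursive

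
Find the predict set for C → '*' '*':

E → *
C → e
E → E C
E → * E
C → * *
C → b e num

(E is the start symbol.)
PREDICT(C → '*' '*') = (FIRST(RHS) \ {ε}) ∪ (FOLLOW(C) if ε ∈ FIRST(RHS), i.e. RHS ⇒* ε)
FIRST('*' '*') = { '*' }
ε ∉ FIRST('*' '*'), so FOLLOW(C) is not added.
PREDICT(C → '*' '*') = { '*' }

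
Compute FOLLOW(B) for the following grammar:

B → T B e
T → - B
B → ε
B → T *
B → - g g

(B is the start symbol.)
To compute FOLLOW(B), find every occurrence of B on a right-hand side N → α B β: add FIRST(β) \ {ε}, and if β is empty or nullable also add FOLLOW(N). Iterate to a fixed point.

B is the start symbol, so $ ∈ FOLLOW(B).
In B → T B e: B is followed by e, add FIRST(e) \ {ε} = { 'e' }
In T → - B: B is at the end, add FOLLOW(T)

The FOLLOW sets referred to above (computed the same way, to a fixed point):
  FOLLOW(T) = { '*', '-', 'e' }

Taking the union: FOLLOW(B) = { $, '*', '-', 'e' }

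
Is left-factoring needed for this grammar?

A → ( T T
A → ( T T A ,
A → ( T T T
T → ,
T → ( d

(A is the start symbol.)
Left-factoring is needed when two productions for the same non-terminal
share a common prefix on the right-hand side.

Productions for A:
  A → ( T T
  A → ( T T A ,
  A → ( T T T
Productions for T:
  T → ,
  T → ( d

Found common prefix '( T T' in productions for A

Answer: Yes, A has productions with common prefix '( T T'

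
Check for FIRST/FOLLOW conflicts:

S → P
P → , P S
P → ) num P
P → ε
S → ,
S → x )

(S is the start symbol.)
Yes. S → ',' with FOLLOW(S) on { ',' }; S → x ')' with FOLLOW(S) on { 'x' }; P → ',' P S with FOLLOW(P) on { ',' }; P → ')' num P with FOLLOW(P) on { ')' }

A FIRST/FOLLOW conflict occurs when a non-terminal N has a nullable alternative N → β (β ⇒* ε) and another alternative N → α with FIRST(α) ∩ FOLLOW(N) ≠ ∅: on such a lookahead the parser cannot decide between expanding α and letting N vanish via β.

Nullable non-terminals: P, S.
FIRST sets used below: FIRST(P) = { ')', ',', ε }

P: nullable alternative(s) P → ε; FOLLOW(P) = { $, ')', ',', 'x' }
  P → , P S: FIRST \ {ε} = { ',' } — overlaps FOLLOW(P) on { ',' }: CONFLICT
  P → ) num P: FIRST \ {ε} = { ')' } — overlaps FOLLOW(P) on { ')' }: CONFLICT
  P → ε: FIRST \ {ε} = { } — this is the only nullable alternative, skip

S: nullable alternative(s) S → P; FOLLOW(S) = { $, ')', ',', 'x' }
  S → P: FIRST \ {ε} = { ')', ',' } — this is the only nullable alternative, skip
  S → ,: FIRST \ {ε} = { ',' } — overlaps FOLLOW(S) on { ',' }: CONFLICT
  S → x ): FIRST \ {ε} = { 'x' } — overlaps FOLLOW(S) on { 'x' }: CONFLICT

So the grammar has 4 FIRST/FOLLOW conflicts (marked CONFLICT above).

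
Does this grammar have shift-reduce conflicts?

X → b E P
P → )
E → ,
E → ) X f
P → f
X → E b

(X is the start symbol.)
A shift-reduce conflict occurs when an LR(0) state has both:
  - a complete (reduce) item [A → α .] (dot at the end), and
  - a shift item [B → β . c γ] (dot before a terminal).

Augment with X' → X and build the canonical LR(0) collection (I0 = CLOSURE({[X' → . X]}), then GOTO on every symbol after a dot until no new states appear). It has 13 states:
  I0: { [E → . ) X f], [E → . ,], [X → . E b], [X → . b E P], [X' → . X] }  — shift
  I1: { [E → ) . X f], [E → . ) X f], [E → . ,], [X → . E b], [X → . b E P] }  — shift
  I2: { [E → , .] }  — reduce
  I3: { [X → E . b] }  — shift
  I4: { [X' → X .] }  — accept
  I5: { [E → . ) X f], [E → . ,], [X → b . E P] }  — shift
  I6: { [P → . )], [P → . f], [X → b E . P] }  — shift
  I7: { [P → ) .] }  — reduce
  I8: { [X → b E P .] }  — reduce
  I9: { [P → f .] }  — reduce
  I10: { [X → E b .] }  — reduce
  I11: { [E → ) X . f] }  — shift
  I12: { [E → ) X f .] }  — reduce

No state contains both a complete item and a shift item.

Answer: No shift-reduce conflicts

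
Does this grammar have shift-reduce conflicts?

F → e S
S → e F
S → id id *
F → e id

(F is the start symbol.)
Yes — I5: [F → e id .] vs [S → id . id *]

Augment with F' → F and build the canonical LR(0) collection (I0 = CLOSURE({[F' → . F]}), then GOTO on every symbol after a dot until no new states appear). It has 9 states:
  I0: { [F → . e S], [F → . e id], [F' → . F] }  — shift
  I1: { [F' → F .] }  — accept
  I2: { [F → e . S], [F → e . id], [S → . e F], [S → . id id *] }  — shift
  I3: { [F → e S .] }  — reduce
  I4: { [F → . e S], [F → . e id], [S → e . F] }  — shift
  I5: { [F → e id .], [S → id . id *] }  — shift, reduce
  I6: { [S → id id . *] }  — shift
  I7: { [S → id id * .] }  — reduce
  I8: { [S → e F .] }  — reduce

I5 contains reduce item [F → e id .] and shift item [S → id . id *] — shift-reduce conflict.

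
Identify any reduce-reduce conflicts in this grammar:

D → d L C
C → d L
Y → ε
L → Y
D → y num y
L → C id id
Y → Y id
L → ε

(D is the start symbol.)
Yes — I2: [L → .] vs [Y → .]; I9: [L → .] vs [Y → .]

Augment with D' → D and build the canonical LR(0) collection (I0 = CLOSURE({[D' → . D]}), then GOTO on every symbol after a dot until no new states appear). It has 15 states:
  I0: { [D → . d L C], [D → . y num y], [D' → . D] }  — shift
  I1: { [D' → D .] }  — accept
  I2: { [C → . d L], [D → d . L C], [L → . C id id], [L → . Y], [L → .], [Y → . Y id], [Y → .] }  — shift, 2 reduces
  I3: { [D → y . num y] }  — shift
  I4: { [D → y num . y] }  — shift
  I5: { [D → y num y .] }  — reduce
  I6: { [L → C . id id] }  — shift
  I7: { [C → . d L], [D → d L . C] }  — shift
  I8: { [L → Y .], [Y → Y . id] }  — shift, reduce
  I9: { [C → . d L], [C → d . L], [L → . C id id], [L → . Y], [L → .], [Y → . Y id], [Y → .] }  — shift, 2 reduces
  I10: { [C → d L .] }  — reduce
  I11: { [Y → Y id .] }  — reduce
  I12: { [D → d L C .] }  — reduce
  I13: { [L → C id . id] }  — shift
  I14: { [L → C id id .] }  — reduce

I2 contains complete items [L → .], [Y → .] — reduce-reduce conflict.
I9 contains complete items [L → .], [Y → .] — reduce-reduce conflict.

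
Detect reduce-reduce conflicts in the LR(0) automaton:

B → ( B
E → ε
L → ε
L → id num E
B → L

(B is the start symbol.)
No reduce-reduce conflicts

Augment with B' → B and build the canonical LR(0) collection (I0 = CLOSURE({[B' → . B]}), then GOTO on every symbol after a dot until no new states appear). It has 8 states:
  I0: { [B → . ( B], [B → . L], [B' → . B], [L → . id num E], [L → .] }  — shift, reduce
  I1: { [B → ( . B], [B → . ( B], [B → . L], [L → . id num E], [L → .] }  — shift, reduce
  I2: { [B' → B .] }  — accept
  I3: { [B → L .] }  — reduce
  I4: { [L → id . num E] }  — shift
  I5: { [E → .], [L → id num . E] }  — reduce
  I6: { [L → id num E .] }  — reduce
  I7: { [B → ( B .] }  — reduce

No state contains more than one complete item.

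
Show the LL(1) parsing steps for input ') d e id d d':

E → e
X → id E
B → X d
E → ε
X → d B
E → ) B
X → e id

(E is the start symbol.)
LL(1) parsing maintains a stack (initially the start symbol over $) and the input. At each step: if the stack top is a terminal, match it against the current input token; if it is a non-terminal N, replace it with the RHS of M[N, lookahead] (the unique production whose predict set contains the lookahead).

Stack is shown with the top on the left.

Stack       Input           Action
----------------------------------
E $         ) d e id d d $  output E → ) B
) B $       ) d e id d d $  match ')'
B $         d e id d d $    output B → X d
X d $       d e id d d $    output X → d B
d B d $     d e id d d $    match 'd'
B d $       e id d d $      output B → X d
X d d $     e id d d $      output X → e id
e id d d $  e id d d $      match 'e'
id d d $    id d d $        match 'id'
d d $       d d $           match 'd'
d $         d $             match 'd'
$           $               accept

The string is accepted.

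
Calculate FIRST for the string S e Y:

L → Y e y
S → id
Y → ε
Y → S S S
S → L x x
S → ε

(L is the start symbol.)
FIRST sets of the non-terminals involved (from the grammar, by fixed-point iteration):
  FIRST(S) = { 'e', 'id', ε }

To compute FIRST(S e Y), process the symbols left to right:
Symbol S is a non-terminal. Add FIRST(S) \ {ε} = { 'e', 'id' }
S is nullable (ε ∈ FIRST(S)), continue to the next symbol.
Symbol e is a terminal. Add 'e' and stop.
FIRST(S e Y) = { 'e', 'id' }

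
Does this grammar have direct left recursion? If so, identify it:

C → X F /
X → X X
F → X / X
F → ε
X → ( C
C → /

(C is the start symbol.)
Yes, X is left-recursive

C → X F /: starts with X
X → X X: LEFT RECURSIVE (starts with X)
F → X / X: starts with X
F → ε: starts with ε
X → ( C: starts with '('
C → /: starts with '/'

The grammar has direct left recursion on: X.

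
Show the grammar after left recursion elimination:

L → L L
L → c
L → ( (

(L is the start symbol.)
L is directly left-recursive. The standard transformation for
  A → A α₁ | ... | A α_m | β₁ | ... | β_n
is
  A  → β₁ A' | ... | β_n A'
  A' → α₁ A' | ... | α_m A' | ε

L → c becomes L → c L'
L → ( ( becomes L → ( ( L'
L → L L becomes L' → L L'
Add L' → ε

Resulting grammar:
L → c L'
L → ( ( L'
L' → L L'
L' → ε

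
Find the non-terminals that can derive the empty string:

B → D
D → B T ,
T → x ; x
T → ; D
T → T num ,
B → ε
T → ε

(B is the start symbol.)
{ 'B', 'T' }

A non-terminal is nullable if it can derive ε (the empty string): either it has an ε-production, or it has a production whose right-hand side consists entirely of nullable non-terminals.

ε-productions: B → ε, T → ε
So B, T are immediately nullable.
No further non-terminal can be added: every production for the remaining non-terminals contains a terminal or a non-nullable non-terminal.
Nullable = { 'B', 'T' }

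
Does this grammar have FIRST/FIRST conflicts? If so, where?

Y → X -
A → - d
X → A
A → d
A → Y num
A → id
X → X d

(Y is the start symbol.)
FIRST sets of the non-terminals at (or reachable through a nullable prefix from) the front of some alternative:
  FIRST(Y) = { '-', 'd', 'id' }
  FIRST(A) = { '-', 'd', 'id' }
  FIRST(X) = { '-', 'd', 'id' }

Productions for A:
  A → - d: FIRST = { '-' }
  A → d: FIRST = { 'd' }
  A → Y num: FIRST = { '-', 'd', 'id' }
  A → id: FIRST = { 'id' }
Productions for X:
  X → A: FIRST = { '-', 'd', 'id' }
  X → X d: FIRST = { '-', 'd', 'id' }
Y has only one production, so no FIRST/FIRST conflict is possible there.

Conflict for A: A → - d and A → Y num
  Overlap: { '-' }
Conflict for A: A → d and A → Y num
  Overlap: { 'd' }
Conflict for A: A → Y num and A → id
  Overlap: { 'id' }
Conflict for X: X → A and X → X d
  Overlap: { '-', 'd', 'id' }

Answer: Yes. A → '-' d / A → Y num on { '-' }; A → d / A → Y num on { 'd' }; A → Y num / A → id on { 'id' }; X → A / X → X d on { '-', 'd', 'id' }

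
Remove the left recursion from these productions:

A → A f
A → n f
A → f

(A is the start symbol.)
A is directly left-recursive. The standard transformation for
  A → A α₁ | ... | A α_m | β₁ | ... | β_n
is
  A  → β₁ A' | ... | β_n A'
  A' → α₁ A' | ... | α_m A' | ε

A → n f becomes A → n f A'
A → f becomes A → f A'
A → A f becomes A' → f A'
Add A' → ε

Resulting grammar:
A → n f A'
A → f A'
A' → f A'
A' → ε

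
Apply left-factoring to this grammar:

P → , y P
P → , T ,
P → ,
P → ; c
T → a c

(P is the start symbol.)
Left-factoring transforms A → αβ₁ | αβ₂ into A → αA' and A' → β₁ | β₂
(α is the longest common prefix among the alternatives). Repeat until
no nonterminal has two alternatives with a common prefix.

Round 1: P has alternatives sharing prefix ','. Introduce P': P → , P'
  Add: P' → y P
  Add: P' → T ,
  Add: P' → ε

No remaining common prefixes — done.

Resulting grammar:
P → , P'
P' → y P
P' → T ,
P' → ε
P → ; c
T → a c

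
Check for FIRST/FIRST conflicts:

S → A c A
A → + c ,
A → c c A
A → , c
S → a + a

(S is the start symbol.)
No FIRST/FIRST conflicts.

FIRST sets of the non-terminals at (or reachable through a nullable prefix from) the front of some alternative:
  FIRST(A) = { '+', ',', 'c' }

Productions for S:
  S → A c A: FIRST = { '+', ',', 'c' }
  S → a + a: FIRST = { 'a' }
Productions for A:
  A → + c ,: FIRST = { '+' }
  A → c c A: FIRST = { 'c' }
  A → , c: FIRST = { ',' }

All alternatives of each non-terminal have pairwise disjoint FIRST sets.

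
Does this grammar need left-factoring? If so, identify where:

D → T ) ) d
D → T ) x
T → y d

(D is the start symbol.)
Left-factoring is needed when two productions for the same non-terminal
share a common prefix on the right-hand side.

Productions for D:
  D → T ) ) d
  D → T ) x

Found common prefix 'T )' in productions for D

Answer: Yes, D has productions with common prefix 'T )'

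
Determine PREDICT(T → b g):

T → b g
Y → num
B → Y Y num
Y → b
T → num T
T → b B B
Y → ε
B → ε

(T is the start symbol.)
PREDICT(T → b g) = (FIRST(RHS) \ {ε}) ∪ (FOLLOW(T) if ε ∈ FIRST(RHS), i.e. RHS ⇒* ε)
FIRST(b g) = { 'b' }
ε ∉ FIRST(b g), so FOLLOW(T) is not added.
PREDICT(T → b g) = { 'b' }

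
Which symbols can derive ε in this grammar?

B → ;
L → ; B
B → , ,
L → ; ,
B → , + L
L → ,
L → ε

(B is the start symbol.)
A non-terminal is nullable if it can derive ε (the empty string): either it has an ε-production, or it has a production whose right-hand side consists entirely of nullable non-terminals.

ε-productions: L → ε
So L is immediately nullable.
No further non-terminal can be added: every production for the remaining non-terminals contains a terminal or a non-nullable non-terminal.
Nullable = { 'L' }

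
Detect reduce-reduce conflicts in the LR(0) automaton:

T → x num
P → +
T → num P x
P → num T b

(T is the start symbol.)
No reduce-reduce conflicts

A reduce-reduce conflict occurs when an LR(0) state has two complete items [A → α .] and [B → β .] — both call for a reduction, and with no lookahead the parser cannot choose between them.

Augment with T' → T and build the canonical LR(0) collection (I0 = CLOSURE({[T' → . T]}), then GOTO on every symbol after a dot until no new states appear). It has 11 states:
  I0: { [T → . num P x], [T → . x num], [T' → . T] }  — shift
  I1: { [T' → T .] }  — accept
  I2: { [P → . +], [P → . num T b], [T → num . P x] }  — shift
  I3: { [T → x . num] }  — shift
  I4: { [T → x num .] }  — reduce
  I5: { [P → + .] }  — reduce
  I6: { [T → num P . x] }  — shift
  I7: { [P → num . T b], [T → . num P x], [T → . x num] }  — shift
  I8: { [P → num T . b] }  — shift
  I9: { [P → num T b .] }  — reduce
  I10: { [T → num P x .] }  — reduce

No state contains more than one complete item.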